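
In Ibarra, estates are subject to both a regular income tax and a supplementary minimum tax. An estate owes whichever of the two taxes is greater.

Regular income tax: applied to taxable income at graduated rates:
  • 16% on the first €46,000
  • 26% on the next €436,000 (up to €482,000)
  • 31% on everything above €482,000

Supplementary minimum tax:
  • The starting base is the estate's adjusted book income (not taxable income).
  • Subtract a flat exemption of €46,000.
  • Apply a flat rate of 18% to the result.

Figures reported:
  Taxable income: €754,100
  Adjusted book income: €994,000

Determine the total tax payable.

€205,071

Regular income tax:
  €46,000 × 16% = €7,360
  €436,000 × 26% = €113,360
  €272,100 × 31% = €84,351
  → €205,071

Supplementary minimum tax:
  Base (adjusted book income): €994,000
  Less exemption €46,000 → base €948,000
  €948,000 × 18% = €170,640

€205,071 > €170,640, so the regular income tax governs.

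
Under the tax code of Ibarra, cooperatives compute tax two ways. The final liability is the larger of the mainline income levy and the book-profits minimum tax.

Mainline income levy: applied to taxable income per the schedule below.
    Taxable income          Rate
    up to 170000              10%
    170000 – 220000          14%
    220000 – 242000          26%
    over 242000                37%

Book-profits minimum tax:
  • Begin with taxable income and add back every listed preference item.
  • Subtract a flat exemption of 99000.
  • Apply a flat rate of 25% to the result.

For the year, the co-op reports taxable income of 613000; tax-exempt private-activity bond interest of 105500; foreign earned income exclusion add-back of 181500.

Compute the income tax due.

200250

Mainline income levy:
  170000 × 10% = 17000
  50000 × 14% = 7000
  22000 × 26% = 5720
  371000 × 37% = 137270
  → 166990

Book-profits minimum tax:
  Adjusted income: 613000 + 105500 + 181500 = 900000
  Less exemption 99000 → base 801000
  801000 × 25% = 200250

200250 > 166990, so the book-profits minimum tax is the binding amount.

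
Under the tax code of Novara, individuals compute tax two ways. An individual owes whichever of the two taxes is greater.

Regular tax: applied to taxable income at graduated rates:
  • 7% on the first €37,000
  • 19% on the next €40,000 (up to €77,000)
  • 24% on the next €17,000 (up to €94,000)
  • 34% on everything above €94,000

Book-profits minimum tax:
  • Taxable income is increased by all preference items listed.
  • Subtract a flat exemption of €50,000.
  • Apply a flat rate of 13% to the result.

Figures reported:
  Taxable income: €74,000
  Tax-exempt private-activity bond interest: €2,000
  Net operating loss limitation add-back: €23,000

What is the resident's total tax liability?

€9,620

Book-profits minimum tax:
  Adjusted income: €74,000 + €2,000 + €23,000 = €99,000
  Less exemption €50,000 → base €49,000
  €49,000 × 13% = €6,370

Regular tax:
  €37,000 × 7% = €2,590
  €37,000 × 19% = €7,030
  → €9,620

€9,620 > €6,370, so the regular tax governs.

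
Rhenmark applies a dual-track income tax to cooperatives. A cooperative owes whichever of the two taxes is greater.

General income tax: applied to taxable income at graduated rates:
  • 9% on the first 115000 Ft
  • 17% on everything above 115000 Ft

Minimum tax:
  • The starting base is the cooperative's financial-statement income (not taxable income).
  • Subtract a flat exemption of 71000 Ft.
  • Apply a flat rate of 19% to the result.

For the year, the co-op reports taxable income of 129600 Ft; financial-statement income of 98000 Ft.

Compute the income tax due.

General income tax:
  115000 Ft × 9% = 10350 Ft
  14600 Ft × 17% = 2482 Ft
  → 12832 Ft

Minimum tax:
  Base (financial-statement income): 98000 Ft
  Less exemption 71000 Ft → base 27000 Ft
  27000 Ft × 19% = 5130 Ft

12832 Ft > 5130 Ft, so the general income tax governs.

12832 Ft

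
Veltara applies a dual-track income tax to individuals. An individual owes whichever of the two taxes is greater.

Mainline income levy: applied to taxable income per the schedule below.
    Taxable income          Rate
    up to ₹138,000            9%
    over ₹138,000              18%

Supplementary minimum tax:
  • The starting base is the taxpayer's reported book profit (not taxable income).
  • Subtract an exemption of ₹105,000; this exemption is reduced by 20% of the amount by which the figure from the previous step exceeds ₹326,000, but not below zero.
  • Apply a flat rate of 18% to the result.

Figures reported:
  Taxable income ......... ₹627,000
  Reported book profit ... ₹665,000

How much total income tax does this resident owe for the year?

₹113,004

Supplementary minimum tax:
  Base (reported book profit): ₹665,000
  Exemption: ₹105,000 − 20% × (₹665,000 − ₹326,000) = ₹105,000 − ₹67,800 = ₹37,200
  Base: ₹665,000 − ₹37,200 = ₹627,800
  ₹627,800 × 18% = ₹113,004

Mainline income levy:
  ₹138,000 × 9% = ₹12,420
  ₹489,000 × 18% = ₹88,020
  → ₹100,440

₹113,004 > ₹100,440, so the supplementary minimum tax is the binding amount.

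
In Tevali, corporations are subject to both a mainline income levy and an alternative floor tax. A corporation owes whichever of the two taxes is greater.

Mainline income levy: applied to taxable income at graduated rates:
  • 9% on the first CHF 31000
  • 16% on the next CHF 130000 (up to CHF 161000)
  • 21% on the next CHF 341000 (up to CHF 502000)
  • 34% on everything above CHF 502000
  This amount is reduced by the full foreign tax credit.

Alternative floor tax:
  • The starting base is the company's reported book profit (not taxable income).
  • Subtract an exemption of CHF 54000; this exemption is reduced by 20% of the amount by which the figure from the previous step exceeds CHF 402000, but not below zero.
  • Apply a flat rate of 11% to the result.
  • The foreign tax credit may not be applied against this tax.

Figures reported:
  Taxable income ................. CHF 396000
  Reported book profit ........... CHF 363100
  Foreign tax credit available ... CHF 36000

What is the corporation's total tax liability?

Mainline income levy:
  CHF 31000 × 9% = CHF 2790
  CHF 130000 × 16% = CHF 20800
  CHF 235000 × 21% = CHF 49350
  → CHF 72940
  Less foreign tax credit CHF 36000 → CHF 36940

Alternative floor tax:
  Base (reported book profit): CHF 363100
  Exemption: CHF 363100 ≤ CHF 402000, so full CHF 54000 applies
  Base: CHF 363100 − CHF 54000 = CHF 309100
  CHF 309100 × 11% = CHF 34001

CHF 36940 > CHF 34001, so the mainline income levy governs.

CHF 36940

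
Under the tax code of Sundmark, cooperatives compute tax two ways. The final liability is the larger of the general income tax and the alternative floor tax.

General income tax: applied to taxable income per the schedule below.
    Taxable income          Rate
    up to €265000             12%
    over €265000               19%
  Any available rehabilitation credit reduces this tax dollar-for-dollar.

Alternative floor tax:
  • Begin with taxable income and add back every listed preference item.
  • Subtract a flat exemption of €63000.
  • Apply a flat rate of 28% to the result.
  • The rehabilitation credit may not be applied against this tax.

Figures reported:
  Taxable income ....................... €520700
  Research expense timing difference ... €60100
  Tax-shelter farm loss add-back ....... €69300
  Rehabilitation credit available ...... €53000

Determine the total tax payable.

Alternative floor tax:
  Adjusted income: €520700 + €60100 + €69300 = €650100
  Less exemption €63000 → base €587100
  €587100 × 28% = €164388

General income tax:
  €265000 × 12% = €31800
  €255700 × 19% = €48583
  → €80383
  Less rehabilitation credit €53000 → €27383

€164388 > €27383, so the alternative floor tax is the binding amount.

€164388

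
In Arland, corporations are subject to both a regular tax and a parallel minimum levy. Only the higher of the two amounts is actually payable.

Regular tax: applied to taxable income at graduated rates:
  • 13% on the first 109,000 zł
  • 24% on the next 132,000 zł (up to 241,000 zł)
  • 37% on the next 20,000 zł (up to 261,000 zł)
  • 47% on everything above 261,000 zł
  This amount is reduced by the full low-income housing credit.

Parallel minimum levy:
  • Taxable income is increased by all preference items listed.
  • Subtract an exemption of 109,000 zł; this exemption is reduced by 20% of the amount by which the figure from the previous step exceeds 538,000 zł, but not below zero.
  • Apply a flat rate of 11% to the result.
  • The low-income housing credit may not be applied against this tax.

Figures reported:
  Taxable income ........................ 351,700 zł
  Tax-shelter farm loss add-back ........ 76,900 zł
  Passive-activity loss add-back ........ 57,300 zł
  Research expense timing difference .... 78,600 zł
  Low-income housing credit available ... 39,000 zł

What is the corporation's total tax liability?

Parallel minimum levy:
  Adjusted income: 351,700 zł + 76,900 zł + 57,300 zł + 78,600 zł = 564,500 zł
  Exemption: 109,000 zł − 20% × (564,500 zł − 538,000 zł) = 109,000 zł − 5,300 zł = 103,700 zł
  Base: 564,500 zł − 103,700 zł = 460,800 zł
  460,800 zł × 11% = 50,688 zł

Regular tax:
  109,000 zł × 13% = 14,170 zł
  132,000 zł × 24% = 31,680 zł
  20,000 zł × 37% = 7,400 zł
  90,700 zł × 47% = 42,629 zł
  → 95,879 zł
  Less low-income housing credit 39,000 zł → 56,879 zł

56,879 zł > 50,688 zł, so the regular tax governs.

56,879 zł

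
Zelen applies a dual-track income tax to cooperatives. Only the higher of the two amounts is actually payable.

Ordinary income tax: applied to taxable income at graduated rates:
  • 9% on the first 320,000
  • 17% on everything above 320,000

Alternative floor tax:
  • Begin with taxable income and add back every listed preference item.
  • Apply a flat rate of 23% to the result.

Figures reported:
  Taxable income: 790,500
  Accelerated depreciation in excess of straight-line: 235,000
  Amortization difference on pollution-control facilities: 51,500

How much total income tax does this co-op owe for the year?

247,710

Alternative floor tax:
  Adjusted income: 790,500 + 235,000 + 51,500 = 1,077,000
  1,077,000 × 23% = 247,710

Ordinary income tax:
  320,000 × 9% = 28,800
  470,500 × 17% = 79,985
  → 108,785

247,710 > 108,785, so the alternative floor tax is the binding amount.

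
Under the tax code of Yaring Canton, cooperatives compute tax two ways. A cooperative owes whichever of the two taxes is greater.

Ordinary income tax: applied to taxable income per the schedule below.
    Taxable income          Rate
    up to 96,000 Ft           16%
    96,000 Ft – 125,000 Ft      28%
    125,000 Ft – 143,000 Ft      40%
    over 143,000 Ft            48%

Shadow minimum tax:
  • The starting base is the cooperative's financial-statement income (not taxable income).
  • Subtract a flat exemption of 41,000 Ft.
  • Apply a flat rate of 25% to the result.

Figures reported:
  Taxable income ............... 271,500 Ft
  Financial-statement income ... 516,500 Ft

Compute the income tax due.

Ordinary income tax:
  96,000 Ft × 16% = 15,360 Ft
  29,000 Ft × 28% = 8,120 Ft
  18,000 Ft × 40% = 7,200 Ft
  128,500 Ft × 48% = 61,680 Ft
  → 92,360 Ft

Shadow minimum tax:
  Base (financial-statement income): 516,500 Ft
  Less exemption 41,000 Ft → base 475,500 Ft
  475,500 Ft × 25% = 118,875 Ft

118,875 Ft > 92,360 Ft, so the shadow minimum tax is the binding amount.

118,875 Ft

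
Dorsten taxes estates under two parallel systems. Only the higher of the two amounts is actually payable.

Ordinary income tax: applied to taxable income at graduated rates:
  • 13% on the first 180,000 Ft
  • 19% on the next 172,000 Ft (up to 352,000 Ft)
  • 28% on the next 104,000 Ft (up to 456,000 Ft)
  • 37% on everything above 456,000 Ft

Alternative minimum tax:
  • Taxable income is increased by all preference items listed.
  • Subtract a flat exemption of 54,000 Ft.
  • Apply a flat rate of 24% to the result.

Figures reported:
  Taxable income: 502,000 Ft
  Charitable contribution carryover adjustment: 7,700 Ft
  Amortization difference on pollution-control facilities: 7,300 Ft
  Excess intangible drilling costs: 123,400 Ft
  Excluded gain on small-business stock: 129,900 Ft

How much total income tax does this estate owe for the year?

Ordinary income tax:
  180,000 Ft × 13% = 23,400 Ft
  172,000 Ft × 19% = 32,680 Ft
  104,000 Ft × 28% = 29,120 Ft
  46,000 Ft × 37% = 17,020 Ft
  → 102,220 Ft

Alternative minimum tax:
  Adjusted income: 502,000 Ft + 7,700 Ft + 7,300 Ft + 123,400 Ft + 129,900 Ft = 770,300 Ft
  Less exemption 54,000 Ft → base 716,300 Ft
  716,300 Ft × 24% = 171,912 Ft

171,912 Ft > 102,220 Ft, so the alternative minimum tax is the binding amount.

171,912 Ft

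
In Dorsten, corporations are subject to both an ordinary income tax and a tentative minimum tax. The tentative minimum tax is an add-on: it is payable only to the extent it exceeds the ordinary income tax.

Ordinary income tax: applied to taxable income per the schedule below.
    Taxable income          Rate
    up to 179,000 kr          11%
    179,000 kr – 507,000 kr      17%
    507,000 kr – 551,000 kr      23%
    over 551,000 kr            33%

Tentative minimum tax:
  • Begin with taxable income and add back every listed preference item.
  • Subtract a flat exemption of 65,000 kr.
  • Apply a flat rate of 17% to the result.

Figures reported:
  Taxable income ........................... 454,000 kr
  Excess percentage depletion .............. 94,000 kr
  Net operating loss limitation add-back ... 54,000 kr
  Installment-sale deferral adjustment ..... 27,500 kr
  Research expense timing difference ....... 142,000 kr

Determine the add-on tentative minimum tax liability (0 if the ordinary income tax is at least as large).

Tentative minimum tax:
  Adjusted income: 454,000 kr + 94,000 kr + 54,000 kr + 27,500 kr + 142,000 kr = 771,500 kr
  Less exemption 65,000 kr → base 706,500 kr
  706,500 kr × 17% = 120,105 kr

Ordinary income tax:
  179,000 kr × 11% = 19,690 kr
  275,000 kr × 17% = 46,750 kr
  → 66,440 kr

Excess of tentative minimum tax over ordinary income tax: 120,105 kr − 66,440 kr = 53,665 kr.

53,665 kr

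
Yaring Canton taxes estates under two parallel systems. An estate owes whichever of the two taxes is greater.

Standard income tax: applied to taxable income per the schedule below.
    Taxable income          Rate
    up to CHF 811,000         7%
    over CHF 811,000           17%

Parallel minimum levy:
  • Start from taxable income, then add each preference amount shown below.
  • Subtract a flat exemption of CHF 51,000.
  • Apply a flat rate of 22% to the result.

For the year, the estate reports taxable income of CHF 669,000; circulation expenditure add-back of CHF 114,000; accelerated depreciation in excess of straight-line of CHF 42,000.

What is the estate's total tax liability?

Parallel minimum levy:
  Adjusted income: CHF 669,000 + CHF 114,000 + CHF 42,000 = CHF 825,000
  Less exemption CHF 51,000 → base CHF 774,000
  CHF 774,000 × 22% = CHF 170,280

Standard income tax:
  CHF 669,000 × 7% = CHF 46,830

CHF 170,280 > CHF 46,830, so the parallel minimum levy is the binding amount.

CHF 170,280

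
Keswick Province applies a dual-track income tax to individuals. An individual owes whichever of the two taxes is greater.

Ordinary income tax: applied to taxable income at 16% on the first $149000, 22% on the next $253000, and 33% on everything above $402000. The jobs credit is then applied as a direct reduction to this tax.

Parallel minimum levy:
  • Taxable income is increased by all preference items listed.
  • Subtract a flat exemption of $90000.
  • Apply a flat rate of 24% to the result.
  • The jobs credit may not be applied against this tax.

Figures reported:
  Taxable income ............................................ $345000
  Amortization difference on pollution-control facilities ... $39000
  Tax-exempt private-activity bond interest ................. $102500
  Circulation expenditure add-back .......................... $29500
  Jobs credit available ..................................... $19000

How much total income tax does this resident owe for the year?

$102240

Ordinary income tax:
  $149000 × 16% = $23840
  $196000 × 22% = $43120
  → $66960
  Less jobs credit $19000 → $47960

Parallel minimum levy:
  Adjusted income: $345000 + $39000 + $102500 + $29500 = $516000
  Less exemption $90000 → base $426000
  $426000 × 24% = $102240

$102240 > $47960, so the parallel minimum levy is the binding amount.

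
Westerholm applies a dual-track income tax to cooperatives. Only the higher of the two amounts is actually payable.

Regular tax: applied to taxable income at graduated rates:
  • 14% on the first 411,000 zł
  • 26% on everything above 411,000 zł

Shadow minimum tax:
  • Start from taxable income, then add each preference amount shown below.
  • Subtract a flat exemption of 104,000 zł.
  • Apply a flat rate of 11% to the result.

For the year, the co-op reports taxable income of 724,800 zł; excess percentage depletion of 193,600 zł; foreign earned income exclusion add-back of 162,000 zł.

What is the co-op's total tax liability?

139,128 zł

Regular tax:
  411,000 zł × 14% = 57,540 zł
  313,800 zł × 26% = 81,588 zł
  → 139,128 zł

Shadow minimum tax:
  Adjusted income: 724,800 zł + 193,600 zł + 162,000 zł = 1,080,400 zł
  Less exemption 104,000 zł → base 976,400 zł
  976,400 zł × 11% = 107,404 zł

139,128 zł > 107,404 zł, so the regular tax governs.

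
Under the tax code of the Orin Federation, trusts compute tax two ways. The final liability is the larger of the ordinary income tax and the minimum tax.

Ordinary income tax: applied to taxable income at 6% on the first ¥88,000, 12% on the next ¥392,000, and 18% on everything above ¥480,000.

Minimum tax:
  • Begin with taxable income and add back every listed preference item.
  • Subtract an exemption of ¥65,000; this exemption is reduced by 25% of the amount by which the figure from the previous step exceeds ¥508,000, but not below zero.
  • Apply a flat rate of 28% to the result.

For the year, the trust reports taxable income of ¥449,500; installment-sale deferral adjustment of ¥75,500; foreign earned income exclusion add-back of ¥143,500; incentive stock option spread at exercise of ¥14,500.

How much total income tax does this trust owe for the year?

¥185,290

Minimum tax:
  Adjusted income: ¥449,500 + ¥75,500 + ¥143,500 + ¥14,500 = ¥683,000
  Exemption: ¥65,000 − 25% × (¥683,000 − ¥508,000) = ¥65,000 − ¥43,750 = ¥21,250
  Base: ¥683,000 − ¥21,250 = ¥661,750
  ¥661,750 × 28% = ¥185,290

Ordinary income tax:
  ¥88,000 × 6% = ¥5,280
  ¥361,500 × 12% = ¥43,380
  → ¥48,660

¥185,290 > ¥48,660, so the minimum tax is the binding amount.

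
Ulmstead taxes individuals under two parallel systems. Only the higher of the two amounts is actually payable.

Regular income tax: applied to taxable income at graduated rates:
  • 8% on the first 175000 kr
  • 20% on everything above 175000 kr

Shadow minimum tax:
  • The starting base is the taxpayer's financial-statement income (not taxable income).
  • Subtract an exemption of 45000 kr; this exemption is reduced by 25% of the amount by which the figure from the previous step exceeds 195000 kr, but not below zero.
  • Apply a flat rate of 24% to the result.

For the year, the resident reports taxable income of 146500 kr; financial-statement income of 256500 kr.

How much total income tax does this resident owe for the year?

54450 kr

Shadow minimum tax:
  Base (financial-statement income): 256500 kr
  Exemption: 45000 kr − 25% × (256500 kr − 195000 kr) = 45000 kr − 15375 kr = 29625 kr
  Base: 256500 kr − 29625 kr = 226875 kr
  226875 kr × 24% = 54450 kr

Regular income tax:
  146500 kr × 8% = 11720 kr

54450 kr > 11720 kr, so the shadow minimum tax is the binding amount.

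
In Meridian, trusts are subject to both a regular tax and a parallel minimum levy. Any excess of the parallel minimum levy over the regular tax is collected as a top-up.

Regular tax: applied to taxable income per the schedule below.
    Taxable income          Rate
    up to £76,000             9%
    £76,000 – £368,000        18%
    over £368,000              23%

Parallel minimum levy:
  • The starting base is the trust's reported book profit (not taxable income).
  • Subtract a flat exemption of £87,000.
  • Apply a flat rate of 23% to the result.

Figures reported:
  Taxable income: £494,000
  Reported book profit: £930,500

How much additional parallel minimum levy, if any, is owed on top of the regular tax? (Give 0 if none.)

£105,625

Parallel minimum levy:
  Base (reported book profit): £930,500
  Less exemption £87,000 → base £843,500
  £843,500 × 23% = £194,005

Regular tax:
  £76,000 × 9% = £6,840
  £292,000 × 18% = £52,560
  £126,000 × 23% = £28,980
  → £88,380

Excess of parallel minimum levy over regular tax: £194,005 − £88,380 = £105,625.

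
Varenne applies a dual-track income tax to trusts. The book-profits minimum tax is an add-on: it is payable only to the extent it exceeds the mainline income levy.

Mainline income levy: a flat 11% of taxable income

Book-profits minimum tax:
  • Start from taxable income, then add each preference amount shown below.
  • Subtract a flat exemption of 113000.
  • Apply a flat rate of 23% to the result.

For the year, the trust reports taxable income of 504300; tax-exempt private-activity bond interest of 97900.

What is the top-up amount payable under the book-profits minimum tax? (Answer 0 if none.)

57043

Book-profits minimum tax:
  Adjusted income: 504300 + 97900 = 602200
  Less exemption 113000 → base 489200
  489200 × 23% = 112516

Mainline income levy:
  504300 × 11% = 55473

Excess of book-profits minimum tax over mainline income levy: 112516 − 55473 = 57043.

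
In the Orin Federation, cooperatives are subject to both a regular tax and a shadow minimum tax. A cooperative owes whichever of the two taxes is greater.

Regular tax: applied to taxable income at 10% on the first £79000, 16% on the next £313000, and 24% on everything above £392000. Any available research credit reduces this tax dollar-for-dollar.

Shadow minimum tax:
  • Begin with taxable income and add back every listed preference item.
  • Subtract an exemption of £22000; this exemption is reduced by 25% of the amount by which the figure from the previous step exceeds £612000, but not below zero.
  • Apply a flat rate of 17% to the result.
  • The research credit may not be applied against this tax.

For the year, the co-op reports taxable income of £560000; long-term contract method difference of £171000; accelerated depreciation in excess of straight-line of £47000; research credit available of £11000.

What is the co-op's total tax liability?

Shadow minimum tax:
  Adjusted income: £560000 + £171000 + £47000 = £778000
  Exemption: 25% × (£778000 − £612000) = £41500 ≥ £22000, so the exemption is fully phased out
  Base: £778000 − £0 = £778000
  £778000 × 17% = £132260

Regular tax:
  £79000 × 10% = £7900
  £313000 × 16% = £50080
  £168000 × 24% = £40320
  → £98300
  Less research credit £11000 → £87300

£132260 > £87300, so the shadow minimum tax is the binding amount.

£132260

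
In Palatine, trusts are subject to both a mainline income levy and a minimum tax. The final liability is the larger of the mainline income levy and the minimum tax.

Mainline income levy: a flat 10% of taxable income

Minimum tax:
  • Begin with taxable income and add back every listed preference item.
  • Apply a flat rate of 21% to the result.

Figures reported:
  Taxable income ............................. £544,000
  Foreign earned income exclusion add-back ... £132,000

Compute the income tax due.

Minimum tax:
  Adjusted income: £544,000 + £132,000 = £676,000
  £676,000 × 21% = £141,960

Mainline income levy:
  £544,000 × 10% = £54,400

£141,960 > £54,400, so the minimum tax is the binding amount.

£141,960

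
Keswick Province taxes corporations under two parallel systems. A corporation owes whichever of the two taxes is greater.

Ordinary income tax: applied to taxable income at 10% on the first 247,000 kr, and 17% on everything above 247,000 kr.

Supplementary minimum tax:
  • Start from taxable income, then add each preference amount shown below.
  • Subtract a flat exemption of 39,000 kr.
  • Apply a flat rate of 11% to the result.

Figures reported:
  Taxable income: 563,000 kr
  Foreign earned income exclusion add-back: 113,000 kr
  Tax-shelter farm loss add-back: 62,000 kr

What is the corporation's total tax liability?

78,420 kr

Ordinary income tax:
  247,000 kr × 10% = 24,700 kr
  316,000 kr × 17% = 53,720 kr
  → 78,420 kr

Supplementary minimum tax:
  Adjusted income: 563,000 kr + 113,000 kr + 62,000 kr = 738,000 kr
  Less exemption 39,000 kr → base 699,000 kr
  699,000 kr × 11% = 76,890 kr

78,420 kr > 76,890 kr, so the ordinary income tax governs.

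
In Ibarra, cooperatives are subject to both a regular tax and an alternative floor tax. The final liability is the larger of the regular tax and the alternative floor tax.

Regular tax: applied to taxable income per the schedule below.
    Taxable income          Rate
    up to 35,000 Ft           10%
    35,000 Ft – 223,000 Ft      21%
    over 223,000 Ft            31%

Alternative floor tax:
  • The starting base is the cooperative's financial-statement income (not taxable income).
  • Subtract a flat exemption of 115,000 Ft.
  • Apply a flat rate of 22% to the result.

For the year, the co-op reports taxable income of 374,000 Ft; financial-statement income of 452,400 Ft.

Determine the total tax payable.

89,790 Ft

Regular tax:
  35,000 Ft × 10% = 3,500 Ft
  188,000 Ft × 21% = 39,480 Ft
  151,000 Ft × 31% = 46,810 Ft
  → 89,790 Ft

Alternative floor tax:
  Base (financial-statement income): 452,400 Ft
  Less exemption 115,000 Ft → base 337,400 Ft
  337,400 Ft × 22% = 74,228 Ft

89,790 Ft > 74,228 Ft, so the regular tax governs.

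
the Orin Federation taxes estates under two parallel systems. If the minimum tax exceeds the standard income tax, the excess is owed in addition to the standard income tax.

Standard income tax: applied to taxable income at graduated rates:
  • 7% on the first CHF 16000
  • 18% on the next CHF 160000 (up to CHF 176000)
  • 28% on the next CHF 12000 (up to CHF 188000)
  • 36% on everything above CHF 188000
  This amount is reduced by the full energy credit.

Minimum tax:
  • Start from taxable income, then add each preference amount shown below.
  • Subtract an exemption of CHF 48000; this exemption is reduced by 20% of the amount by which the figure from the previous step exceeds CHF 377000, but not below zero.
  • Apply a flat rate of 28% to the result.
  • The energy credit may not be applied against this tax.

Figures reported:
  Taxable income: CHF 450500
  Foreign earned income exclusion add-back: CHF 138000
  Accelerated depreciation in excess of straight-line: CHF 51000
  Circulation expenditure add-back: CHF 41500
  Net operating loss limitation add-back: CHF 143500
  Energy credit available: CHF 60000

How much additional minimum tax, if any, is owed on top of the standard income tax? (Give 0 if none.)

CHF 163080

Standard income tax:
  CHF 16000 × 7% = CHF 1120
  CHF 160000 × 18% = CHF 28800
  CHF 12000 × 28% = CHF 3360
  CHF 262500 × 36% = CHF 94500
  → CHF 127780
  Less energy credit CHF 60000 → CHF 67780

Minimum tax:
  Adjusted income: CHF 450500 + CHF 138000 + CHF 51000 + CHF 41500 + CHF 143500 = CHF 824500
  Exemption: 20% × (CHF 824500 − CHF 377000) = CHF 89500 ≥ CHF 48000, so the exemption is fully phased out
  Base: CHF 824500 − CHF 0 = CHF 824500
  CHF 824500 × 28% = CHF 230860

Excess of minimum tax over standard income tax: CHF 230860 − CHF 67780 = CHF 163080.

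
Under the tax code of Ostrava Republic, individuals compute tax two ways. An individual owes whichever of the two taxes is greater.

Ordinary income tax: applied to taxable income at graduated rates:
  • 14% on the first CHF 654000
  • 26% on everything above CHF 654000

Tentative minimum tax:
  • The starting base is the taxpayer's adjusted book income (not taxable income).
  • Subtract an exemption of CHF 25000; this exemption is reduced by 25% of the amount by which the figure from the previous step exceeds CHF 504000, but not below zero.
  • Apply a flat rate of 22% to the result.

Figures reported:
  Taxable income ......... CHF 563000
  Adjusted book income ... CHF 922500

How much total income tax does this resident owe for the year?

Ordinary income tax:
  CHF 563000 × 14% = CHF 78820

Tentative minimum tax:
  Base (adjusted book income): CHF 922500
  Exemption: 25% × (CHF 922500 − CHF 504000) = CHF 104625 ≥ CHF 25000, so the exemption is fully phased out
  Base: CHF 922500 − CHF 0 = CHF 922500
  CHF 922500 × 22% = CHF 202950

CHF 202950 > CHF 78820, so the tentative minimum tax is the binding amount.

CHF 202950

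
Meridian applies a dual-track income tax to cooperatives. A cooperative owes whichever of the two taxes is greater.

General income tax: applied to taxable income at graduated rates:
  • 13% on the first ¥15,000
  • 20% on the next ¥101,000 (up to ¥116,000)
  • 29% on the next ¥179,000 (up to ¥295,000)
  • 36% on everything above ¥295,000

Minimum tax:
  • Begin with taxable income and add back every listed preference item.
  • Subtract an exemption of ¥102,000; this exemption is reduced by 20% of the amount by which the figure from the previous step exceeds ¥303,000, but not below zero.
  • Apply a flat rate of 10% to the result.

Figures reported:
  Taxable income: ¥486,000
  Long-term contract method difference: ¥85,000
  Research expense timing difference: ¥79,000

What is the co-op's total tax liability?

¥142,820

General income tax:
  ¥15,000 × 13% = ¥1,950
  ¥101,000 × 20% = ¥20,200
  ¥179,000 × 29% = ¥51,910
  ¥191,000 × 36% = ¥68,760
  → ¥142,820

Minimum tax:
  Adjusted income: ¥486,000 + ¥85,000 + ¥79,000 = ¥650,000
  Exemption: ¥102,000 − 20% × (¥650,000 − ¥303,000) = ¥102,000 − ¥69,400 = ¥32,600
  Base: ¥650,000 − ¥32,600 = ¥617,400
  ¥617,400 × 10% = ¥61,740

¥142,820 > ¥61,740, so the general income tax governs.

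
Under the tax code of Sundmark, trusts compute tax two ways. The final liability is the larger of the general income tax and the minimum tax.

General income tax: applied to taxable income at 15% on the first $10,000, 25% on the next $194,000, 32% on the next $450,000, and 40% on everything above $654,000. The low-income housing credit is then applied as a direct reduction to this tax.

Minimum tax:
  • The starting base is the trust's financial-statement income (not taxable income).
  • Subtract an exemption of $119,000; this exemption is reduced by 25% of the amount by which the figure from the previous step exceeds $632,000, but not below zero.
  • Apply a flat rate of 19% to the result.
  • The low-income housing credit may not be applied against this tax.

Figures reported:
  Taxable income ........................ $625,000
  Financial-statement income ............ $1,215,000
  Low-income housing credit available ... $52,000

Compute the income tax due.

General income tax:
  $10,000 × 15% = $1,500
  $194,000 × 25% = $48,500
  $421,000 × 32% = $134,720
  → $184,720
  Less low-income housing credit $52,000 → $132,720

Minimum tax:
  Base (financial-statement income): $1,215,000
  Exemption: 25% × ($1,215,000 − $632,000) = $145,750 ≥ $119,000, so the exemption is fully phased out
  Base: $1,215,000 − $0 = $1,215,000
  $1,215,000 × 19% = $230,850

$230,850 > $132,720, so the minimum tax is the binding amount.

$230,850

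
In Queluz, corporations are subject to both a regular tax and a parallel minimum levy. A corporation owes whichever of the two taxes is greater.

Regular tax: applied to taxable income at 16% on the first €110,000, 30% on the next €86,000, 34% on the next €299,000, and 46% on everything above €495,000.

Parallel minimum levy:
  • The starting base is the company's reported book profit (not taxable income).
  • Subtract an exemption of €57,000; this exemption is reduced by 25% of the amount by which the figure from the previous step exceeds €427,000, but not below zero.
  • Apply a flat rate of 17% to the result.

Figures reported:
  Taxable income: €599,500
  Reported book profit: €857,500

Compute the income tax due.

€193,130

Regular tax:
  €110,000 × 16% = €17,600
  €86,000 × 30% = €25,800
  €299,000 × 34% = €101,660
  €104,500 × 46% = €48,070
  → €193,130

Parallel minimum levy:
  Base (reported book profit): €857,500
  Exemption: 25% × (€857,500 − €427,000) = €107,625 ≥ €57,000, so the exemption is fully phased out
  Base: €857,500 − €0 = €857,500
  €857,500 × 17% = €145,775

€193,130 > €145,775, so the regular tax governs.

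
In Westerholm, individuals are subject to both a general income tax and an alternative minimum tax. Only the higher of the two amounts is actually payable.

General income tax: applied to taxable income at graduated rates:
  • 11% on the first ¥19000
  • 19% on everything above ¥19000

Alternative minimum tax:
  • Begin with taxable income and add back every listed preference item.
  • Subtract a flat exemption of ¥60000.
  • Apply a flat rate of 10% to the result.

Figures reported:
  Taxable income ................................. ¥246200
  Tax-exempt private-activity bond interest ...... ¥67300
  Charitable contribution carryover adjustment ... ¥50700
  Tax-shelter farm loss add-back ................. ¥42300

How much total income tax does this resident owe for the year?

Alternative minimum tax:
  Adjusted income: ¥246200 + ¥67300 + ¥50700 + ¥42300 = ¥406500
  Less exemption ¥60000 → base ¥346500
  ¥346500 × 10% = ¥34650

General income tax:
  ¥19000 × 11% = ¥2090
  ¥227200 × 19% = ¥43168
  → ¥45258

¥45258 > ¥34650, so the general income tax governs.

¥45258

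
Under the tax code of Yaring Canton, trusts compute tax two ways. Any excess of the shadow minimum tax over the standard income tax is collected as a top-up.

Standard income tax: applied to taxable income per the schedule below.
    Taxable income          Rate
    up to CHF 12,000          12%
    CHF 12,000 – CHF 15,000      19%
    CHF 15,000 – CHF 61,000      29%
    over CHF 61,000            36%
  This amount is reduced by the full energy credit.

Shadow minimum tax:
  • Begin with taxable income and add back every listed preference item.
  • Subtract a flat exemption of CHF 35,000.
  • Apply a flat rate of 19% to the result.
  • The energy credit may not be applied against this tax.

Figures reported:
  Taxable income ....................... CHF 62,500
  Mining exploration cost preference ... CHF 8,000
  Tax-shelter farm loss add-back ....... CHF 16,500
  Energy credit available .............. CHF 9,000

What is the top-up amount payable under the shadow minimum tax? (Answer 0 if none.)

CHF 2,990

Standard income tax:
  CHF 12,000 × 12% = CHF 1,440
  CHF 3,000 × 19% = CHF 570
  CHF 46,000 × 29% = CHF 13,340
  CHF 1,500 × 36% = CHF 540
  → CHF 15,890
  Less energy credit CHF 9,000 → CHF 6,890

Shadow minimum tax:
  Adjusted income: CHF 62,500 + CHF 8,000 + CHF 16,500 = CHF 87,000
  Less exemption CHF 35,000 → base CHF 52,000
  CHF 52,000 × 19% = CHF 9,880

Excess of shadow minimum tax over standard income tax: CHF 9,880 − CHF 6,890 = CHF 2,990.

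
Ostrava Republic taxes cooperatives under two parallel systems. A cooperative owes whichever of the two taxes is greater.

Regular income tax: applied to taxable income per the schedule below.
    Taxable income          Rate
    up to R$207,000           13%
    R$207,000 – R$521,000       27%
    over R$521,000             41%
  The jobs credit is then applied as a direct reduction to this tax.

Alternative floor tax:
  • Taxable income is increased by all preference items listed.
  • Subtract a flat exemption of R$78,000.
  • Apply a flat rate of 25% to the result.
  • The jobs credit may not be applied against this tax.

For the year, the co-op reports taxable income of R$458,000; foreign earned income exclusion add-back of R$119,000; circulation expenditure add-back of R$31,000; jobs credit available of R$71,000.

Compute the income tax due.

R$132,500

Regular income tax:
  R$207,000 × 13% = R$26,910
  R$251,000 × 27% = R$67,770
  → R$94,680
  Less jobs credit R$71,000 → R$23,680

Alternative floor tax:
  Adjusted income: R$458,000 + R$119,000 + R$31,000 = R$608,000
  Less exemption R$78,000 → base R$530,000
  R$530,000 × 25% = R$132,500

R$132,500 > R$23,680, so the alternative floor tax is the binding amount.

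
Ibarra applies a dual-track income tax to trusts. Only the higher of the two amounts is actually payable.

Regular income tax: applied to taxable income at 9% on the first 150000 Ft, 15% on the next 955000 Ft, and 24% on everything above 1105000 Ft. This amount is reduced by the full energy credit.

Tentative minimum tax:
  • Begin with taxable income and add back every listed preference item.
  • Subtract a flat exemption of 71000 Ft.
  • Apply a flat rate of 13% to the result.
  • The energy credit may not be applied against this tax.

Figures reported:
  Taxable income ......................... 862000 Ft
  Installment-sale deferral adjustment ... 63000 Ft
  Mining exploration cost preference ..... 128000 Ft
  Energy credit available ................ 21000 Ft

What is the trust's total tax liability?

Tentative minimum tax:
  Adjusted income: 862000 Ft + 63000 Ft + 128000 Ft = 1053000 Ft
  Less exemption 71000 Ft → base 982000 Ft
  982000 Ft × 13% = 127660 Ft

Regular income tax:
  150000 Ft × 9% = 13500 Ft
  712000 Ft × 15% = 106800 Ft
  → 120300 Ft
  Less energy credit 21000 Ft → 99300 Ft

127660 Ft > 99300 Ft, so the tentative minimum tax is the binding amount.

127660 Ft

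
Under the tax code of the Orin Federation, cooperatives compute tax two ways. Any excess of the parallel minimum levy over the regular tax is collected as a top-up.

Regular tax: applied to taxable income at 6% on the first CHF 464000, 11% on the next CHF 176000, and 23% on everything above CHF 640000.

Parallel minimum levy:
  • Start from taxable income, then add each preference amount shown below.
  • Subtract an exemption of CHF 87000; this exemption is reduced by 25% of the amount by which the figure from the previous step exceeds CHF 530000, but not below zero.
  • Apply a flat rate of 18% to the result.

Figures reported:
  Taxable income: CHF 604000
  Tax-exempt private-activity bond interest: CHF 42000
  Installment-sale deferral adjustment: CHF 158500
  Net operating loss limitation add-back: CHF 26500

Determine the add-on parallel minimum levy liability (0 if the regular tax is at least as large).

CHF 104225

Regular tax:
  CHF 464000 × 6% = CHF 27840
  CHF 140000 × 11% = CHF 15400
  → CHF 43240

Parallel minimum levy:
  Adjusted income: CHF 604000 + CHF 42000 + CHF 158500 + CHF 26500 = CHF 831000
  Exemption: CHF 87000 − 25% × (CHF 831000 − CHF 530000) = CHF 87000 − CHF 75250 = CHF 11750
  Base: CHF 831000 − CHF 11750 = CHF 819250
  CHF 819250 × 18% = CHF 147465

Excess of parallel minimum levy over regular tax: CHF 147465 − CHF 43240 = CHF 104225.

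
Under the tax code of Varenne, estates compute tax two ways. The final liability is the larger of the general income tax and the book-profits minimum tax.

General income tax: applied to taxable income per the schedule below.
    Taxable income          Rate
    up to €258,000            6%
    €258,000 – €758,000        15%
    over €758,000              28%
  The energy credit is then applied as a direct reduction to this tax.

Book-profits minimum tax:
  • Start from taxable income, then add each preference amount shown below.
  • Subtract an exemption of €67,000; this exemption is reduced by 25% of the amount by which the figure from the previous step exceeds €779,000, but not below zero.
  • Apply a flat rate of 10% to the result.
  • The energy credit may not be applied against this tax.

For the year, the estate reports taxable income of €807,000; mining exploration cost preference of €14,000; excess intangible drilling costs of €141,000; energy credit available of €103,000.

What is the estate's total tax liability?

€94,075

General income tax:
  €258,000 × 6% = €15,480
  €500,000 × 15% = €75,000
  €49,000 × 28% = €13,720
  → €104,200
  Less energy credit €103,000 → €1,200

Book-profits minimum tax:
  Adjusted income: €807,000 + €14,000 + €141,000 = €962,000
  Exemption: €67,000 − 25% × (€962,000 − €779,000) = €67,000 − €45,750 = €21,250
  Base: €962,000 − €21,250 = €940,750
  €940,750 × 10% = €94,075

€94,075 > €1,200, so the book-profits minimum tax is the binding amount.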